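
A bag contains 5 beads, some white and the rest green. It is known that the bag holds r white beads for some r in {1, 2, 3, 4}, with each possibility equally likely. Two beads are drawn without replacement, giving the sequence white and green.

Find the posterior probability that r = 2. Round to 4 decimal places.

Under each hypothesis, the probability of the observed sequence is: P(data | r = 1) = (1/5)(4/4) = 1/5; P(data | r = 2) = (2/5)(3/4) = 3/10; P(data | r = 3) = (3/5)(2/4) = 3/10; P(data | r = 4) = (4/5)(1/4) = 1/5.
Weighting by the prior gives 1/4 · 1/5 = 1/20, 1/4 · 3/10 = 3/40, 1/4 · 3/10 = 3/40, 1/4 · 1/5 = 1/20; with total 1/4.
Therefore the posterior P(r = 2 | data) = (3/40) / (1/4) = 3/10.

0.3000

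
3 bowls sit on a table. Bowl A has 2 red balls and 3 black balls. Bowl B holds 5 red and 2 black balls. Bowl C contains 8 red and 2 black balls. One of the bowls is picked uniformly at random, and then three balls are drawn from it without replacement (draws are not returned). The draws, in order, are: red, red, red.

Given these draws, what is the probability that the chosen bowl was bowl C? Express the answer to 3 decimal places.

For each hypothesis, P(data | H) works out to: P(data | bowl A) = (2/5)(1/4)(0/3) = 0; P(data | bowl B) = (5/7)(4/6)(3/5) = 2/7; P(data | bowl C) = (8/10)(7/9)(6/8) = 7/15.
Multiplying each by its prior: 1/3 · 0 = 0, 1/3 · 2/7 = 2/21, 1/3 · 7/15 = 7/45; these sum to 79/315.
By Bayes' rule, P(bowl C | data) = (7/45) / (79/315) = 49/79.

0.620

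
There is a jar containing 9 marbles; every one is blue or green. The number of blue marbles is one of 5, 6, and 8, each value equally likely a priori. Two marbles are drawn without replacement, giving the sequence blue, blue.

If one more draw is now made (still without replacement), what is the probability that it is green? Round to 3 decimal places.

0.305

Compute the likelihood of the observed sequence for each case: P(data | r = 5) = (5/9)(4/8) = 5/18; P(data | r = 6) = (6/9)(5/8) = 5/12; P(data | r = 8) = (8/9)(7/8) = 7/9.
The prior-weighted likelihoods are 1/3 · 5/18 = 5/54, 1/3 · 5/12 = 5/36, 1/3 · 7/9 = 7/27; summing to 53/108.
Normalising, the posterior is P(r = 5 | data) = 10/53, P(r = 6 | data) = 15/53, P(r = 8 | data) = 28/53.
Averaging over the posterior, P(green next | data) = (4/7)(10/53) + (3/7)(15/53) + (1/7)(28/53) = 113/371.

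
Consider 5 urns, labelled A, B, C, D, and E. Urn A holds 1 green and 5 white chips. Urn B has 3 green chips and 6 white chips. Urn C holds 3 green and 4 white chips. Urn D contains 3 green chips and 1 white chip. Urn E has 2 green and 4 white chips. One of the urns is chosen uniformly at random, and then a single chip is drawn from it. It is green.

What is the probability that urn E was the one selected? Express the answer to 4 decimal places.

0.1657

Under each hypothesis, the probability of this draw is: P(data | urn A) = (1/6) = 1/6; P(data | urn B) = (3/9) = 1/3; P(data | urn C) = (3/7) = 3/7; P(data | urn D) = (3/4) = 3/4; P(data | urn E) = (2/6) = 1/3.
Multiplying each by its prior: 1/5 · 1/6 = 1/30, 1/5 · 1/3 = 1/15, 1/5 · 3/7 = 3/35, 1/5 · 3/4 = 3/20, 1/5 · 1/3 = 1/15; summing to 169/420.
By Bayes' rule, P(urn E | data) = (1/15) / (169/420) = 28/169.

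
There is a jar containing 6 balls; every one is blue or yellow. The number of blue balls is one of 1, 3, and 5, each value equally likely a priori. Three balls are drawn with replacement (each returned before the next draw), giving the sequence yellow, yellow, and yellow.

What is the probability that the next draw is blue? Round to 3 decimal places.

Under each hypothesis, the probability of the observed sequence is: P(data | r = 1) = (5/6)(5/6)(5/6) = 125/216; P(data | r = 3) = (3/6)(3/6)(3/6) = 1/8; P(data | r = 5) = (1/6)(1/6)(1/6) = 1/216.
Multiplying each by its prior: 1/3 · 125/216 = 125/648, 1/3 · 1/8 = 1/24, 1/3 · 1/216 = 1/648; with total 17/72.
The posterior is then P(r = 1 | data) = 125/153, P(r = 3 | data) = 3/17, P(r = 5 | data) = 1/153.
The predictive probability is P(blue next | data) = (1/6)(125/153) + (1/2)(3/17) + (5/6)(1/153) = 211/918.

0.230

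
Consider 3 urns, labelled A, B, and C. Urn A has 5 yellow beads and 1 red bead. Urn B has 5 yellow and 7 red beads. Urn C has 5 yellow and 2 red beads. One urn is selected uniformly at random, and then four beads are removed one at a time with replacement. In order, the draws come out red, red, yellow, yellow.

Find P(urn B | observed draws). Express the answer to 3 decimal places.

0.492

Under each hypothesis, the probability of the observed sequence is: P(data | urn A) = (1/6)(1/6)(5/6)(5/6) = 0.01929; P(data | urn B) = (7/12)(7/12)(5/12)(5/12) = 0.059076; P(data | urn C) = (2/7)(2/7)(5/7)(5/7) = 0.041649.
Weighting by the prior gives 1/3 · 0.01929 = 0.00643, 1/3 · 0.059076 = 0.019692, 1/3 · 0.041649 = 0.013883; with total 0.040005.
By Bayes' rule, P(urn B | data) = (0.019692) / (0.040005) = 0.49224.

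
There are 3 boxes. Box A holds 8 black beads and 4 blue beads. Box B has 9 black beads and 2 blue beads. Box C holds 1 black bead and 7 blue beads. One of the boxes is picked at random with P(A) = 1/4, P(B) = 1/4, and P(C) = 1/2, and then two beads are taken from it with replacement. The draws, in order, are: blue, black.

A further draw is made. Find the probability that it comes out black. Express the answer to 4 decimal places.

0.5040

The likelihood of the observed sequence under each hypothesis: P(data | box A) = (4/12)(8/12) = 0.22222; P(data | box B) = (2/11)(9/11) = 0.14876; P(data | box C) = (7/8)(1/8) = 0.10938.
The prior-weighted likelihoods are 1/4 · 0.22222 = 0.055556, 1/4 · 0.14876 = 0.03719, 1/2 · 0.10938 = 0.054688; these sum to 0.14743.
Normalising, the posterior is P(box A | data) = 0.37682, P(box B | data) = 0.25225, P(box C | data) = 0.37093.
The predictive probability is P(black next | data) = (2/3)(0.37682) + (9/11)(0.25225) + (1/8)(0.37093) = 0.50397.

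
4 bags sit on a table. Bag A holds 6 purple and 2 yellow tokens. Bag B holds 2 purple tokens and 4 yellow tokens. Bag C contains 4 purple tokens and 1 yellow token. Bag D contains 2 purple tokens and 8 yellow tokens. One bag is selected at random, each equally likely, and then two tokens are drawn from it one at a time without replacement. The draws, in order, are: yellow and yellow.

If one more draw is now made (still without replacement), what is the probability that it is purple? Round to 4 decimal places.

Under each hypothesis, the probability of the observed sequence is: P(data | bag A) = (2/8)(1/7) = 0.035714; P(data | bag B) = (4/6)(3/5) = 0.4; P(data | bag C) = (1/5)(0/4) = 0; P(data | bag D) = (8/10)(7/9) = 0.62222.
Multiplying each by its prior: 1/4 · 0.035714 = 0.0089286, 1/4 · 0.4 = 0.1, 1/4 · 0 = 0, 1/4 · 0.62222 = 0.15556; summing to 0.26448.
Dividing through by the total gives posterior P(bag A | data) = 0.033758, P(bag B | data) = 0.37809, P(bag C | data) = 0, P(bag D | data) = 0.58815.
Averaging over the posterior, P(purple next | data) = (1)(0.033758) + (1/2)(0.37809) + (1/4)(0.58815) = 0.36984.

0.3698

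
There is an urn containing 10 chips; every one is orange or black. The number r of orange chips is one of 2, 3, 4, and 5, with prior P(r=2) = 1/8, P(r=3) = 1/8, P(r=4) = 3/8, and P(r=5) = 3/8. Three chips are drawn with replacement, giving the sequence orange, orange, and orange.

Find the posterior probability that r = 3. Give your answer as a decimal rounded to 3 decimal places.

0.045

Under each hypothesis, the probability of the observed sequence is: P(data | r = 2) = (2/10)(2/10)(2/10) = 0.008; P(data | r = 3) = (3/10)(3/10)(3/10) = 0.027; P(data | r = 4) = (4/10)(4/10)(4/10) = 0.064; P(data | r = 5) = (5/10)(5/10)(5/10) = 0.125.
Weighting by the prior gives 1/8 · 0.008 = 0.001, 1/8 · 0.027 = 0.003375, 3/8 · 0.064 = 0.024, 3/8 · 0.125 = 0.046875; these sum to 0.07525.
Therefore the posterior P(r = 3 | data) = (0.003375) / (0.07525) = 0.04485.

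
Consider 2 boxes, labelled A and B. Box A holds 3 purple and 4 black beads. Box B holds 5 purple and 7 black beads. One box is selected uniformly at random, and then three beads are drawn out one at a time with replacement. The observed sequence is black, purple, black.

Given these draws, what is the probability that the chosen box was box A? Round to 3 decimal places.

0.497

The likelihood of the observed sequence under each hypothesis: P(data | box A) = (4/7)(3/7)(4/7) = 0.13994; P(data | box B) = (7/12)(5/12)(7/12) = 0.14178.
Weighting by the prior gives 1/2 · 0.13994 = 0.069971, 1/2 · 0.14178 = 0.070891; with total 0.14086.
Hence P(box A | data) = (0.069971) / (0.14086) = 0.49673.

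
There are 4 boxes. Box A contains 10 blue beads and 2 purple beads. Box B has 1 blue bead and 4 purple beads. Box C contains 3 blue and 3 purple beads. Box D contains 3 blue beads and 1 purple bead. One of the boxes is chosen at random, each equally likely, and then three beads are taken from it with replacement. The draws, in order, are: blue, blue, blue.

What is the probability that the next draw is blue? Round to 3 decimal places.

0.761

Under each hypothesis, the probability of the observed sequence is: P(data | box A) = (10/12)(10/12)(10/12) = 0.5787; P(data | box B) = (1/5)(1/5)(1/5) = 0.008; P(data | box C) = (3/6)(3/6)(3/6) = 0.125; P(data | box D) = (3/4)(3/4)(3/4) = 0.42188.
The prior-weighted likelihoods are 1/4 · 0.5787 = 0.14468, 1/4 · 0.008 = 0.002, 1/4 · 0.125 = 0.03125, 1/4 · 0.42188 = 0.10547; with total 0.28339.
The posterior is then P(box A | data) = 0.51051, P(box B | data) = 0.0070573, P(box C | data) = 0.11027, P(box D | data) = 0.37216.
So P(blue next | data) = Σ P(blue next | H) P(H | data) = (5/6)(0.51051) + (1/5)(0.0070573) + (1/2)(0.11027) + (3/4)(0.37216) = 0.76109.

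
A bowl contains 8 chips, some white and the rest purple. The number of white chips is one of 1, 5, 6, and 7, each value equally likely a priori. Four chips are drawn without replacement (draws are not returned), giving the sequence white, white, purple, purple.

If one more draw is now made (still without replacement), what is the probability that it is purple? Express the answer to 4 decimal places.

The likelihood of the observed sequence under each hypothesis: P(data | r = 1) = (1/8)(0/7) = 0; P(data | r = 5) = (5/8)(4/7)(3/6)(2/5) = 1/14; P(data | r = 6) = (6/8)(5/7)(2/6)(1/5) = 1/28; P(data | r = 7) = (7/8)(6/7)(1/6)(0/5) = 0.
Weighting by the prior gives 1/4 · 0 = 0, 1/4 · 1/14 = 1/56, 1/4 · 1/28 = 1/112, 1/4 · 0 = 0; these sum to 3/112.
Dividing through by the total gives posterior P(r = 1 | data) = 0, P(r = 5 | data) = 2/3, P(r = 6 | data) = 1/3, P(r = 7 | data) = 0.
So P(purple next | data) = Σ P(purple next | H) P(H | data) = (1/4)(2/3) + (0)(1/3) = 1/6.

0.1667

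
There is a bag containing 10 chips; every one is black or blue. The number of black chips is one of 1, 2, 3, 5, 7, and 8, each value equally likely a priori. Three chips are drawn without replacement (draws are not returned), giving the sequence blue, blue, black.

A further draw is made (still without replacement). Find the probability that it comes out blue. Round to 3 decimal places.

0.656

The likelihood of the observed sequence under each hypothesis: P(data | r = 1) = (9/10)(8/9)(1/8) = 1/10; P(data | r = 2) = (8/10)(7/9)(2/8) = 7/45; P(data | r = 3) = (7/10)(6/9)(3/8) = 7/40; P(data | r = 5) = (5/10)(4/9)(5/8) = 5/36; P(data | r = 7) = (3/10)(2/9)(7/8) = 7/120; P(data | r = 8) = (2/10)(1/9)(8/8) = 1/45.
Multiplying each by its prior: 1/6 · 1/10 = 1/60, 1/6 · 7/45 = 7/270, 1/6 · 7/40 = 7/240, 1/6 · 5/36 = 5/216, 1/6 · 7/120 = 7/720, 1/6 · 1/45 = 1/270; these sum to 13/120.
Dividing through by the total gives posterior P(r = 1 | data) = 2/13, P(r = 2 | data) = 28/117, P(r = 3 | data) = 7/26, P(r = 5 | data) = 25/117, P(r = 7 | data) = 7/78, P(r = 8 | data) = 4/117.
The predictive probability is P(blue next | data) = (1)(2/13) + (6/7)(28/117) + (5/7)(7/26) + (3/7)(25/117) + (1/7)(7/78) + (0)(4/117) = 179/273.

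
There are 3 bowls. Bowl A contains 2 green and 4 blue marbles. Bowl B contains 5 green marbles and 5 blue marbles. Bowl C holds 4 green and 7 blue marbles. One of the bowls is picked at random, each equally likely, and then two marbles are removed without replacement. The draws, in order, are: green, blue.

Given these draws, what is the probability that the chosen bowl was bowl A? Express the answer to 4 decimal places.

For each hypothesis, P(data | H) works out to: P(data | bowl A) = (2/6)(4/5) = 0.26667; P(data | bowl B) = (5/10)(5/9) = 0.27778; P(data | bowl C) = (4/11)(7/10) = 0.25455.
The prior-weighted likelihoods are 1/3 · 0.26667 = 0.088889, 1/3 · 0.27778 = 0.092593, 1/3 · 0.25455 = 0.084848; summing to 0.26633.
Therefore the posterior P(bowl A | data) = (0.088889) / (0.26633) = 0.33375.

0.3338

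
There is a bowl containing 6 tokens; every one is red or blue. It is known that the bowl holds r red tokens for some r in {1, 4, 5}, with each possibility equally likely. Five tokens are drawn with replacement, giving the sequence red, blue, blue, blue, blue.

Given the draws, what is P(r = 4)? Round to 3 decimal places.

For each hypothesis, P(data | H) works out to: P(data | r = 1) = (1/6)(5/6)(5/6)(5/6)(5/6) = 0.080376; P(data | r = 4) = (4/6)(2/6)(2/6)(2/6)(2/6) = 0.0082305; P(data | r = 5) = (5/6)(1/6)(1/6)(1/6)(1/6) = 0.000643.
Multiplying each by its prior: 1/3 · 0.080376 = 0.026792, 1/3 · 0.0082305 = 0.0027435, 1/3 · 0.000643 = 0.00021433; summing to 0.02975.
Therefore the posterior P(r = 4 | data) = (0.0027435) / (0.02975) = 0.092219.

0.092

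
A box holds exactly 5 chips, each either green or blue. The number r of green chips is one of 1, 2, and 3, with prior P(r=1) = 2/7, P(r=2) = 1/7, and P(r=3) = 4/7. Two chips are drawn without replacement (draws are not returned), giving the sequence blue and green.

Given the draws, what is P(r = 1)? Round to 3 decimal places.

0.211

Under each hypothesis, the probability of the observed sequence is: P(data | r = 1) = (4/5)(1/4) = 1/5; P(data | r = 2) = (3/5)(2/4) = 3/10; P(data | r = 3) = (2/5)(3/4) = 3/10.
The prior-weighted likelihoods are 2/7 · 1/5 = 2/35, 1/7 · 3/10 = 3/70, 4/7 · 3/10 = 6/35; summing to 19/70.
Hence P(r = 1 | data) = (2/35) / (19/70) = 4/19.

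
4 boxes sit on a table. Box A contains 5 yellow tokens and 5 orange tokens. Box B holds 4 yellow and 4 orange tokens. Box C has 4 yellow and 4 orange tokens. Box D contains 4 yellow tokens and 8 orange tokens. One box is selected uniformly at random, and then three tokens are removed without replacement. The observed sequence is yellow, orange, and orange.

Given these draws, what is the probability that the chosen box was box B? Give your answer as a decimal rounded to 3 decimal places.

Compute the likelihood of the observed sequence for each case: P(data | box A) = (5/10)(5/9)(4/8) = 0.13889; P(data | box B) = (4/8)(4/7)(3/6) = 0.14286; P(data | box C) = (4/8)(4/7)(3/6) = 0.14286; P(data | box D) = (4/12)(8/11)(7/10) = 0.1697.
Weighting by the prior gives 1/4 · 0.13889 = 0.034722, 1/4 · 0.14286 = 0.035714, 1/4 · 0.14286 = 0.035714, 1/4 · 0.1697 = 0.042424; summing to 0.14858.
Therefore the posterior P(box B | data) = (0.035714) / (0.14858) = 0.24038.

0.240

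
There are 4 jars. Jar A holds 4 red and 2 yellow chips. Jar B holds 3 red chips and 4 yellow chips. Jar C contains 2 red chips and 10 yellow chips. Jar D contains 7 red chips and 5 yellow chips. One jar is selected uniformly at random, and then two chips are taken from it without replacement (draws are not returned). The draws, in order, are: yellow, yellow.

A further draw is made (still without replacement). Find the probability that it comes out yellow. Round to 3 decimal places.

0.595

For each hypothesis, P(data | H) works out to: P(data | jar A) = (2/6)(1/5) = 1/15; P(data | jar B) = (4/7)(3/6) = 2/7; P(data | jar C) = (10/12)(9/11) = 15/22; P(data | jar D) = (5/12)(4/11) = 5/33.
The prior-weighted likelihoods are 1/4 · 1/15 = 1/60, 1/4 · 2/7 = 1/14, 1/4 · 15/22 = 15/88, 1/4 · 5/33 = 5/132; summing to 83/280.
The posterior is then P(jar A | data) = 0.056225, P(jar B | data) = 0.24096, P(jar C | data) = 0.57503, P(jar D | data) = 0.12778.
So P(yellow next | data) = Σ P(yellow next | H) P(H | data) = (0)(0.056225) + (2/5)(0.24096) + (4/5)(0.57503) + (3/10)(0.12778) = 0.59474.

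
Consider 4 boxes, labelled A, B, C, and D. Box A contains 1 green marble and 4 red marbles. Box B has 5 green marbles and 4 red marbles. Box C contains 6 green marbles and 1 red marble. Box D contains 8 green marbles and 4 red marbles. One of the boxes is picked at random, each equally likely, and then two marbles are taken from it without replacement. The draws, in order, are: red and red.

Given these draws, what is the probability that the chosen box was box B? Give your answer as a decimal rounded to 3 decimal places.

0.194

Under each hypothesis, the probability of the observed sequence is: P(data | box A) = (4/5)(3/4) = 0.6; P(data | box B) = (4/9)(3/8) = 0.16667; P(data | box C) = (1/7)(0/6) = 0; P(data | box D) = (4/12)(3/11) = 0.090909.
The prior-weighted likelihoods are 1/4 · 0.6 = 0.15, 1/4 · 0.16667 = 0.041667, 1/4 · 0 = 0, 1/4 · 0.090909 = 0.022727; with total 0.21439.
Therefore the posterior P(box B | data) = (0.041667) / (0.21439) = 0.19435.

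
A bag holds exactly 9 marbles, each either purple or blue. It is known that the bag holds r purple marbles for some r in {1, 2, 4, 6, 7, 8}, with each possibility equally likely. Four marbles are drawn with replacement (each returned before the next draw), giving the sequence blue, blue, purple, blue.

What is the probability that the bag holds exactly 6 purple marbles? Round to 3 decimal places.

0.084

Compute the likelihood of the observed sequence for each case: P(data | r = 1) = (8/9)(8/9)(1/9)(8/9) = 0.078037; P(data | r = 2) = (7/9)(7/9)(2/9)(7/9) = 0.10456; P(data | r = 4) = (5/9)(5/9)(4/9)(5/9) = 0.076208; P(data | r = 6) = (3/9)(3/9)(6/9)(3/9) = 0.024691; P(data | r = 7) = (2/9)(2/9)(7/9)(2/9) = 0.0085353; P(data | r = 8) = (1/9)(1/9)(8/9)(1/9) = 0.0012193.
The prior-weighted likelihoods are 1/6 · 0.078037 = 0.013006, 1/6 · 0.10456 = 0.017426, 1/6 · 0.076208 = 0.012701, 1/6 · 0.024691 = 0.0041152, 1/6 · 0.0085353 = 0.0014225, 1/6 · 0.0012193 = 0.00020322; summing to 0.048875.
Hence P(r = 6 | data) = (0.0041152) / (0.048875) = 0.0842.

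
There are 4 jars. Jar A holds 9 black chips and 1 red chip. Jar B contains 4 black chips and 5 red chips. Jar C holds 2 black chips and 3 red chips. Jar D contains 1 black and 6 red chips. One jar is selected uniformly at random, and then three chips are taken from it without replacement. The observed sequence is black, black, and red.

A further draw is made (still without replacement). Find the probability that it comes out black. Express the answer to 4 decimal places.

For each hypothesis, P(data | H) works out to: P(data | jar A) = (9/10)(8/9)(1/8) = 1/10; P(data | jar B) = (4/9)(3/8)(5/7) = 5/42; P(data | jar C) = (2/5)(1/4)(3/3) = 1/10; P(data | jar D) = (1/7)(0/6) = 0.
Multiplying each by its prior: 1/4 · 1/10 = 1/40, 1/4 · 5/42 = 5/168, 1/4 · 1/10 = 1/40, 1/4 · 0 = 0; these sum to 67/840.
Dividing through by the total gives posterior P(jar A | data) = 21/67, P(jar B | data) = 25/67, P(jar C | data) = 21/67, P(jar D | data) = 0.
The predictive probability is P(black next | data) = (1)(21/67) + (1/3)(25/67) + (0)(21/67) = 88/201.

0.4378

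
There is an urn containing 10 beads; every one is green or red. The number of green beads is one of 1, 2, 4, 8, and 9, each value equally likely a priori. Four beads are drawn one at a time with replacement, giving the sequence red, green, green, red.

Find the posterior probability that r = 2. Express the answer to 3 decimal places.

0.205

The likelihood of the observed sequence under each hypothesis: P(data | r = 1) = (9/10)(1/10)(1/10)(9/10) = 0.0081; P(data | r = 2) = (8/10)(2/10)(2/10)(8/10) = 0.0256; P(data | r = 4) = (6/10)(4/10)(4/10)(6/10) = 0.0576; P(data | r = 8) = (2/10)(8/10)(8/10)(2/10) = 0.0256; P(data | r = 9) = (1/10)(9/10)(9/10)(1/10) = 0.0081.
The prior-weighted likelihoods are 1/5 · 0.0081 = 0.00162, 1/5 · 0.0256 = 0.00512, 1/5 · 0.0576 = 0.01152, 1/5 · 0.0256 = 0.00512, 1/5 · 0.0081 = 0.00162; these sum to 0.025.
Therefore the posterior P(r = 2 | data) = (0.00512) / (0.025) = 0.2048.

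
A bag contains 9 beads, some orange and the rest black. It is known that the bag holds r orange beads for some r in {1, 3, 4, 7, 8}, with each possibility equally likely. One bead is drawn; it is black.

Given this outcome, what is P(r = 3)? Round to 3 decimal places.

0.273

Under each hypothesis, the probability of this draw is: P(data | r = 1) = (8/9) = 8/9; P(data | r = 3) = (6/9) = 2/3; P(data | r = 4) = (5/9) = 5/9; P(data | r = 7) = (2/9) = 2/9; P(data | r = 8) = (1/9) = 1/9.
The prior-weighted likelihoods are 1/5 · 8/9 = 8/45, 1/5 · 2/3 = 2/15, 1/5 · 5/9 = 1/9, 1/5 · 2/9 = 2/45, 1/5 · 1/9 = 1/45; these sum to 22/45.
So P(r = 3 | data) = (2/15) / (22/45) = 3/11.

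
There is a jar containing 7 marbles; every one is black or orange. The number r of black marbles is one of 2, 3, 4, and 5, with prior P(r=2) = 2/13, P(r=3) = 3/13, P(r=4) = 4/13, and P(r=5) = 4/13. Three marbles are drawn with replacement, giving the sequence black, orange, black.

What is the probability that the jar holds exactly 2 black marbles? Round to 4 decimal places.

Compute the likelihood of the observed sequence for each case: P(data | r = 2) = (2/7)(5/7)(2/7) = 0.058309; P(data | r = 3) = (3/7)(4/7)(3/7) = 0.10496; P(data | r = 4) = (4/7)(3/7)(4/7) = 0.13994; P(data | r = 5) = (5/7)(2/7)(5/7) = 0.14577.
Weighting by the prior gives 2/13 · 0.058309 = 0.0089706, 3/13 · 0.10496 = 0.024221, 4/13 · 0.13994 = 0.043059, 4/13 · 0.14577 = 0.044853; these sum to 0.1211.
Therefore the posterior P(r = 2 | data) = (0.0089706) / (0.1211) = 0.074074.

0.0741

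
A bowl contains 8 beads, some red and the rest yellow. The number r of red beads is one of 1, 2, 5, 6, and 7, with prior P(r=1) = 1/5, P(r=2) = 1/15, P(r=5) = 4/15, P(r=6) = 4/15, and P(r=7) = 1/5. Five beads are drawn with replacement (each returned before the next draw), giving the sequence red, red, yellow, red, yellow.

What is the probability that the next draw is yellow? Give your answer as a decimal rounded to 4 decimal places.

0.3211

The likelihood of the observed sequence under each hypothesis: P(data | r = 1) = (1/8)(1/8)(7/8)(1/8)(7/8) = 0.0014954; P(data | r = 2) = (2/8)(2/8)(6/8)(2/8)(6/8) = 0.0087891; P(data | r = 5) = (5/8)(5/8)(3/8)(5/8)(3/8) = 0.034332; P(data | r = 6) = (6/8)(6/8)(2/8)(6/8)(2/8) = 0.026367; P(data | r = 7) = (7/8)(7/8)(1/8)(7/8)(1/8) = 0.010468.
Multiplying each by its prior: 1/5 · 0.0014954 = 0.00029907, 1/15 · 0.0087891 = 0.00058594, 4/15 · 0.034332 = 0.0091553, 4/15 · 0.026367 = 0.0070313, 1/5 · 0.010468 = 0.0020935; with total 0.019165.
The posterior is then P(r = 1 | data) = 0.015605, P(r = 2 | data) = 0.030573, P(r = 5 | data) = 0.47771, P(r = 6 | data) = 0.36688, P(r = 7 | data) = 0.10924.
The predictive probability is P(yellow next | data) = (7/8)(0.015605) + (3/4)(0.030573) + (3/8)(0.47771) + (1/4)(0.36688) + (1/8)(0.10924) = 0.3211.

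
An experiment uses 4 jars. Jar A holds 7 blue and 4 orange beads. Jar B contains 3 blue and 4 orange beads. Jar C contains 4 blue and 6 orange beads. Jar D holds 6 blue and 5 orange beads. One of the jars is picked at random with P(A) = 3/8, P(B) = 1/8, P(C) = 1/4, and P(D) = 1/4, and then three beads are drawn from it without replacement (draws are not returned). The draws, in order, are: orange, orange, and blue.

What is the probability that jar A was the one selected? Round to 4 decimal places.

For each hypothesis, P(data | H) works out to: P(data | jar A) = (4/11)(3/10)(7/9) = 0.084848; P(data | jar B) = (4/7)(3/6)(3/5) = 0.17143; P(data | jar C) = (6/10)(5/9)(4/8) = 0.16667; P(data | jar D) = (5/11)(4/10)(6/9) = 0.12121.
Multiplying each by its prior: 3/8 · 0.084848 = 0.031818, 1/8 · 0.17143 = 0.021429, 1/4 · 0.16667 = 0.041667, 1/4 · 0.12121 = 0.030303; these sum to 0.12522.
Therefore the posterior P(jar A | data) = (0.031818) / (0.12522) = 0.25411.

0.2541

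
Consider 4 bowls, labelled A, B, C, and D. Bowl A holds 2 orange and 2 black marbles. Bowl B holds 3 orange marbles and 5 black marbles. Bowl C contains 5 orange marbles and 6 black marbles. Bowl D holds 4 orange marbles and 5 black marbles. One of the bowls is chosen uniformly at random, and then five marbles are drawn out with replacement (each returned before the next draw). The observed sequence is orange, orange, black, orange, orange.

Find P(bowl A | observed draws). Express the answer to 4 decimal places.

The likelihood of the observed sequence under each hypothesis: P(data | bowl A) = (2/4)(2/4)(2/4)(2/4)(2/4) = 0.03125; P(data | bowl B) = (3/8)(3/8)(5/8)(3/8)(3/8) = 0.01236; P(data | bowl C) = (5/11)(5/11)(6/11)(5/11)(5/11) = 0.023285; P(data | bowl D) = (4/9)(4/9)(5/9)(4/9)(4/9) = 0.021677.
The prior-weighted likelihoods are 1/4 · 0.03125 = 0.0078125, 1/4 · 0.01236 = 0.0030899, 1/4 · 0.023285 = 0.0058211, 1/4 · 0.021677 = 0.0054192; summing to 0.022143.
Therefore the posterior P(bowl A | data) = (0.0078125) / (0.022143) = 0.35282.

0.3528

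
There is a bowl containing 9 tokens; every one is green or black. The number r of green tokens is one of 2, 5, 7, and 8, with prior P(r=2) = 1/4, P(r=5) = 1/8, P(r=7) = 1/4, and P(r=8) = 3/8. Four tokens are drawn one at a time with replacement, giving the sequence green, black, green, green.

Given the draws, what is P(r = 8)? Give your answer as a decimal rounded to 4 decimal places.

For each hypothesis, P(data | H) works out to: P(data | r = 2) = (2/9)(7/9)(2/9)(2/9) = 0.0085353; P(data | r = 5) = (5/9)(4/9)(5/9)(5/9) = 0.076208; P(data | r = 7) = (7/9)(2/9)(7/9)(7/9) = 0.10456; P(data | r = 8) = (8/9)(1/9)(8/9)(8/9) = 0.078037.
Multiplying each by its prior: 1/4 · 0.0085353 = 0.0021338, 1/8 · 0.076208 = 0.009526, 1/4 · 0.10456 = 0.026139, 3/8 · 0.078037 = 0.029264; these sum to 0.067063.
By Bayes' rule, P(r = 8 | data) = (0.029264) / (0.067063) = 0.43636.

0.4364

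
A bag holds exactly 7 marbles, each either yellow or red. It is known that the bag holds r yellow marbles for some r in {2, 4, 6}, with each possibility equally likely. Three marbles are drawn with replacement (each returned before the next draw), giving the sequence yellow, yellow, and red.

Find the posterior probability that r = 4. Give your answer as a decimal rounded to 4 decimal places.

Under each hypothesis, the probability of the observed sequence is: P(data | r = 2) = (2/7)(2/7)(5/7) = 0.058309; P(data | r = 4) = (4/7)(4/7)(3/7) = 0.13994; P(data | r = 6) = (6/7)(6/7)(1/7) = 0.10496.
Multiplying each by its prior: 1/3 · 0.058309 = 0.019436, 1/3 · 0.13994 = 0.046647, 1/3 · 0.10496 = 0.034985; with total 0.10107.
So P(r = 4 | data) = (0.046647) / (0.10107) = 0.46154.

0.4615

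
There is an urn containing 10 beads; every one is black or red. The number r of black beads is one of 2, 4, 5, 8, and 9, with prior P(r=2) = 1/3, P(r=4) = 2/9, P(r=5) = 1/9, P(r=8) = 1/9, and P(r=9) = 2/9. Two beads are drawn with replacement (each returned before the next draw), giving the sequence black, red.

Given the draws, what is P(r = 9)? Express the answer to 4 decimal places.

Under each hypothesis, the probability of the observed sequence is: P(data | r = 2) = (2/10)(8/10) = 4/25; P(data | r = 4) = (4/10)(6/10) = 6/25; P(data | r = 5) = (5/10)(5/10) = 1/4; P(data | r = 8) = (8/10)(2/10) = 4/25; P(data | r = 9) = (9/10)(1/10) = 9/100.
Weighting by the prior gives 1/3 · 4/25 = 4/75, 2/9 · 6/25 = 4/75, 1/9 · 1/4 = 1/36, 1/9 · 4/25 = 4/225, 2/9 · 9/100 = 1/50; these sum to 31/180.
So P(r = 9 | data) = (1/50) / (31/180) = 18/155.

0.1161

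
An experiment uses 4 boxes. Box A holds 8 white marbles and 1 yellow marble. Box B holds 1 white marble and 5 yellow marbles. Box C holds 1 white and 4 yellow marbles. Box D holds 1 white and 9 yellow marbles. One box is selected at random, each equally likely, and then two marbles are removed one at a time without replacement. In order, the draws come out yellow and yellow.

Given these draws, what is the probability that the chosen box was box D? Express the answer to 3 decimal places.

Under each hypothesis, the probability of the observed sequence is: P(data | box A) = (1/9)(0/8) = 0; P(data | box B) = (5/6)(4/5) = 2/3; P(data | box C) = (4/5)(3/4) = 3/5; P(data | box D) = (9/10)(8/9) = 4/5.
Weighting by the prior gives 1/4 · 0 = 0, 1/4 · 2/3 = 1/6, 1/4 · 3/5 = 3/20, 1/4 · 4/5 = 1/5; these sum to 31/60.
So P(box D | data) = (1/5) / (31/60) = 12/31.

0.387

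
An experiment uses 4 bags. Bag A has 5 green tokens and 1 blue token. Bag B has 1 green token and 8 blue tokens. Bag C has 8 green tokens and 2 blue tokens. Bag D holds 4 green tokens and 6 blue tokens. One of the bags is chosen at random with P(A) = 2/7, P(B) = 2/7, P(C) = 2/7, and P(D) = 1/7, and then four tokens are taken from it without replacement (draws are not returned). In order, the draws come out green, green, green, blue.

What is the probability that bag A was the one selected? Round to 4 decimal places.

Under each hypothesis, the probability of the observed sequence is: P(data | bag A) = (5/6)(4/5)(3/4)(1/3) = 1/6; P(data | bag B) = (1/9)(0/8) = 0; P(data | bag C) = (8/10)(7/9)(6/8)(2/7) = 2/15; P(data | bag D) = (4/10)(3/9)(2/8)(6/7) = 1/35.
Weighting by the prior gives 2/7 · 1/6 = 1/21, 2/7 · 0 = 0, 2/7 · 2/15 = 4/105, 1/7 · 1/35 = 1/245; with total 22/245.
Hence P(bag A | data) = (1/21) / (22/245) = 35/66.

0.5303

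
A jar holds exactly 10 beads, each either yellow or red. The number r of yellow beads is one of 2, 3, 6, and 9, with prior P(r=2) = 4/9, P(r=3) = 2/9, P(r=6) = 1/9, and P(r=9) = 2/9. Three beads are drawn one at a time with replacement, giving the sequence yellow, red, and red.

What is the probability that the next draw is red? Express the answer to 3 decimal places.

Under each hypothesis, the probability of the observed sequence is: P(data | r = 2) = (2/10)(8/10)(8/10) = 0.128; P(data | r = 3) = (3/10)(7/10)(7/10) = 0.147; P(data | r = 6) = (6/10)(4/10)(4/10) = 0.096; P(data | r = 9) = (9/10)(1/10)(1/10) = 0.009.
The prior-weighted likelihoods are 4/9 · 0.128 = 0.056889, 2/9 · 0.147 = 0.032667, 1/9 · 0.096 = 0.010667, 2/9 · 0.009 = 0.002; these sum to 0.10222.
The posterior is then P(r = 2 | data) = 0.55652, P(r = 3 | data) = 0.31957, P(r = 6 | data) = 0.10435, P(r = 9 | data) = 0.019565.
So P(red next | data) = Σ P(red next | H) P(H | data) = (4/5)(0.55652) + (7/10)(0.31957) + (2/5)(0.10435) + (1/10)(0.019565) = 0.71261.

0.713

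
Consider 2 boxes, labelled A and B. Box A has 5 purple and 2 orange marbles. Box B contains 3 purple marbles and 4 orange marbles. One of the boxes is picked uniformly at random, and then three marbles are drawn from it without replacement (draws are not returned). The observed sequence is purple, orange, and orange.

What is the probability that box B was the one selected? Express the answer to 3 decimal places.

For each hypothesis, P(data | H) works out to: P(data | box A) = (5/7)(2/6)(1/5) = 1/21; P(data | box B) = (3/7)(4/6)(3/5) = 6/35.
Weighting by the prior gives 1/2 · 1/21 = 1/42, 1/2 · 6/35 = 3/35; summing to 23/210.
Therefore the posterior P(box B | data) = (3/35) / (23/210) = 18/23.

0.783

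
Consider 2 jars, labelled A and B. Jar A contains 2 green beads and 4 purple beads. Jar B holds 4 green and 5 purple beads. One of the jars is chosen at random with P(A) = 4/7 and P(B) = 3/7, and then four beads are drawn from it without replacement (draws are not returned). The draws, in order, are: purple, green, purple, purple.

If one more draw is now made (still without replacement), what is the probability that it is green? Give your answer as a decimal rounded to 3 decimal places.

Compute the likelihood of the observed sequence for each case: P(data | jar A) = (4/6)(2/5)(3/4)(2/3) = 2/15; P(data | jar B) = (5/9)(4/8)(4/7)(3/6) = 5/63.
Weighting by the prior gives 4/7 · 2/15 = 8/105, 3/7 · 5/63 = 5/147; with total 27/245.
Dividing through by the total gives posterior P(jar A | data) = 56/81, P(jar B | data) = 25/81.
Averaging over the posterior, P(green next | data) = (1/2)(56/81) + (3/5)(25/81) = 43/81.

0.531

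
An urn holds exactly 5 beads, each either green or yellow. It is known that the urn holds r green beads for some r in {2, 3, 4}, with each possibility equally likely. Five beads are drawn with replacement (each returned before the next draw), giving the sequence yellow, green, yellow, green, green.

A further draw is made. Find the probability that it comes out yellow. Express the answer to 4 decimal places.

The likelihood of the observed sequence under each hypothesis: P(data | r = 2) = (3/5)(2/5)(3/5)(2/5)(2/5) = 0.02304; P(data | r = 3) = (2/5)(3/5)(2/5)(3/5)(3/5) = 0.03456; P(data | r = 4) = (1/5)(4/5)(1/5)(4/5)(4/5) = 0.02048.
The prior-weighted likelihoods are 1/3 · 0.02304 = 0.00768, 1/3 · 0.03456 = 0.01152, 1/3 · 0.02048 = 0.0068267; these sum to 0.026027.
Normalising, the posterior is P(r = 2 | data) = 0.29508, P(r = 3 | data) = 0.44262, P(r = 4 | data) = 0.2623.
The predictive probability is P(yellow next | data) = (3/5)(0.29508) + (2/5)(0.44262) + (1/5)(0.2623) = 0.40656.

0.4066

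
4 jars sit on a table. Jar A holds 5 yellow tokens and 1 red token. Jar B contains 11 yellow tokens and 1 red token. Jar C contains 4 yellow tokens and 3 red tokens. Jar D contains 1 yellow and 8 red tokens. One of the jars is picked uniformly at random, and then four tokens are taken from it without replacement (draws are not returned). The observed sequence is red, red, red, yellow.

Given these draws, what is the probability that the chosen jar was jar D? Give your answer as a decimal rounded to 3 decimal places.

The likelihood of the observed sequence under each hypothesis: P(data | jar A) = (1/6)(0/5) = 0; P(data | jar B) = (1/12)(0/11) = 0; P(data | jar C) = (3/7)(2/6)(1/5)(4/4) = 1/35; P(data | jar D) = (8/9)(7/8)(6/7)(1/6) = 1/9.
The prior-weighted likelihoods are 1/4 · 0 = 0, 1/4 · 0 = 0, 1/4 · 1/35 = 1/140, 1/4 · 1/9 = 1/36; with total 11/315.
Hence P(jar D | data) = (1/36) / (11/315) = 35/44.

0.795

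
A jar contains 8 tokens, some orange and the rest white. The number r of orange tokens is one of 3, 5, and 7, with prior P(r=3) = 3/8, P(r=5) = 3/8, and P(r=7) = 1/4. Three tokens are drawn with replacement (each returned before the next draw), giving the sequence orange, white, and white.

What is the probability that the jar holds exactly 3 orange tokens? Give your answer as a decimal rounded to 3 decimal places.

0.602

For each hypothesis, P(data | H) works out to: P(data | r = 3) = (3/8)(5/8)(5/8) = 0.14648; P(data | r = 5) = (5/8)(3/8)(3/8) = 0.087891; P(data | r = 7) = (7/8)(1/8)(1/8) = 0.013672.
The prior-weighted likelihoods are 3/8 · 0.14648 = 0.054932, 3/8 · 0.087891 = 0.032959, 1/4 · 0.013672 = 0.003418; with total 0.091309.
Hence P(r = 3 | data) = (0.054932) / (0.091309) = 0.6016.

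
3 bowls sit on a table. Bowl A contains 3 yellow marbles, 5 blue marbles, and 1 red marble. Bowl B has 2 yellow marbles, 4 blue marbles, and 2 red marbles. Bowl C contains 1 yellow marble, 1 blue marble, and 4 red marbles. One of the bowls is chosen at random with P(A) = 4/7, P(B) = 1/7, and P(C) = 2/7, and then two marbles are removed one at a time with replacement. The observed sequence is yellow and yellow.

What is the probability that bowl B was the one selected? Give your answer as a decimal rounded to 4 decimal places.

0.1111

The likelihood of the observed sequence under each hypothesis: P(data | bowl A) = (3/9)(3/9) = 1/9; P(data | bowl B) = (2/8)(2/8) = 1/16; P(data | bowl C) = (1/6)(1/6) = 1/36.
Multiplying each by its prior: 4/7 · 1/9 = 4/63, 1/7 · 1/16 = 1/112, 2/7 · 1/36 = 1/126; these sum to 9/112.
By Bayes' rule, P(bowl B | data) = (1/112) / (9/112) = 1/9.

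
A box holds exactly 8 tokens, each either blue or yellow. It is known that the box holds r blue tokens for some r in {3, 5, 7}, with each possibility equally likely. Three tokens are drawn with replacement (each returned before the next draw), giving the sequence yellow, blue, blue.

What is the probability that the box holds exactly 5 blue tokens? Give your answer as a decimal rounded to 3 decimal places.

0.444

Compute the likelihood of the observed sequence for each case: P(data | r = 3) = (5/8)(3/8)(3/8) = 0.087891; P(data | r = 5) = (3/8)(5/8)(5/8) = 0.14648; P(data | r = 7) = (1/8)(7/8)(7/8) = 0.095703.
Weighting by the prior gives 1/3 · 0.087891 = 0.029297, 1/3 · 0.14648 = 0.048828, 1/3 · 0.095703 = 0.031901; these sum to 0.11003.
Hence P(r = 5 | data) = (0.048828) / (0.11003) = 0.44379.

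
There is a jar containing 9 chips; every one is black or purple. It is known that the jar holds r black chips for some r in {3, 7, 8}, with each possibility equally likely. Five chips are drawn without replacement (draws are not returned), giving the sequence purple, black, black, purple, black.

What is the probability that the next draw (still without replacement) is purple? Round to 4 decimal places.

The likelihood of the observed sequence under each hypothesis: P(data | r = 3) = (6/9)(3/8)(2/7)(5/6)(1/5) = 1/84; P(data | r = 7) = (2/9)(7/8)(6/7)(1/6)(5/5) = 1/36; P(data | r = 8) = (1/9)(8/8)(7/7)(0/6) = 0.
Weighting by the prior gives 1/3 · 1/84 = 1/252, 1/3 · 1/36 = 1/108, 1/3 · 0 = 0; with total 5/378.
The posterior is then P(r = 3 | data) = 3/10, P(r = 7 | data) = 7/10, P(r = 8 | data) = 0.
So P(purple next | data) = Σ P(purple next | H) P(H | data) = (1)(3/10) + (0)(7/10) = 3/10.

0.3000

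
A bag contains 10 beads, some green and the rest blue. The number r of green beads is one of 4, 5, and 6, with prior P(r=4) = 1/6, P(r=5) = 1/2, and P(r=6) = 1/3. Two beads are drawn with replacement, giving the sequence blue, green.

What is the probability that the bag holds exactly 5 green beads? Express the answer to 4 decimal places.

For each hypothesis, P(data | H) works out to: P(data | r = 4) = (6/10)(4/10) = 6/25; P(data | r = 5) = (5/10)(5/10) = 1/4; P(data | r = 6) = (4/10)(6/10) = 6/25.
Multiplying each by its prior: 1/6 · 6/25 = 1/25, 1/2 · 1/4 = 1/8, 1/3 · 6/25 = 2/25; these sum to 49/200.
So P(r = 5 | data) = (1/8) / (49/200) = 25/49.

0.5102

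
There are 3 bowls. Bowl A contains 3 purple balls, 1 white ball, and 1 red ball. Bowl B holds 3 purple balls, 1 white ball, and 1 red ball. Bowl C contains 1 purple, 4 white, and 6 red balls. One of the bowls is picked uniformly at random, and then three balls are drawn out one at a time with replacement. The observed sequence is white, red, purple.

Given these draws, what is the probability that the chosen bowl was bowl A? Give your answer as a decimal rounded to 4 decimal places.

Compute the likelihood of the observed sequence for each case: P(data | bowl A) = (1/5)(1/5)(3/5) = 0.024; P(data | bowl B) = (1/5)(1/5)(3/5) = 0.024; P(data | bowl C) = (4/11)(6/11)(1/11) = 0.018032.
The prior-weighted likelihoods are 1/3 · 0.024 = 0.008, 1/3 · 0.024 = 0.008, 1/3 · 0.018032 = 0.0060105; these sum to 0.022011.
By Bayes' rule, P(bowl A | data) = (0.008) / (0.022011) = 0.36346.

0.3635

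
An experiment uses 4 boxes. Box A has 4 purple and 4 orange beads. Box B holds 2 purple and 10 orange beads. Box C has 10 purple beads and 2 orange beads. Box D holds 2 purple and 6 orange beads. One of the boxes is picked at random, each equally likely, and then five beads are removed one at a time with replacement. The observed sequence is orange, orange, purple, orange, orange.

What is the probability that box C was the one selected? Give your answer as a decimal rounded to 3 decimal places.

For each hypothesis, P(data | H) works out to: P(data | box A) = (4/8)(4/8)(4/8)(4/8)(4/8) = 0.03125; P(data | box B) = (10/12)(10/12)(2/12)(10/12)(10/12) = 0.080376; P(data | box C) = (2/12)(2/12)(10/12)(2/12)(2/12) = 0.000643; P(data | box D) = (6/8)(6/8)(2/8)(6/8)(6/8) = 0.079102.
Multiplying each by its prior: 1/4 · 0.03125 = 0.0078125, 1/4 · 0.080376 = 0.020094, 1/4 · 0.000643 = 0.00016075, 1/4 · 0.079102 = 0.019775; these sum to 0.047843.
By Bayes' rule, P(box C | data) = (0.00016075) / (0.047843) = 0.00336.

0.003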